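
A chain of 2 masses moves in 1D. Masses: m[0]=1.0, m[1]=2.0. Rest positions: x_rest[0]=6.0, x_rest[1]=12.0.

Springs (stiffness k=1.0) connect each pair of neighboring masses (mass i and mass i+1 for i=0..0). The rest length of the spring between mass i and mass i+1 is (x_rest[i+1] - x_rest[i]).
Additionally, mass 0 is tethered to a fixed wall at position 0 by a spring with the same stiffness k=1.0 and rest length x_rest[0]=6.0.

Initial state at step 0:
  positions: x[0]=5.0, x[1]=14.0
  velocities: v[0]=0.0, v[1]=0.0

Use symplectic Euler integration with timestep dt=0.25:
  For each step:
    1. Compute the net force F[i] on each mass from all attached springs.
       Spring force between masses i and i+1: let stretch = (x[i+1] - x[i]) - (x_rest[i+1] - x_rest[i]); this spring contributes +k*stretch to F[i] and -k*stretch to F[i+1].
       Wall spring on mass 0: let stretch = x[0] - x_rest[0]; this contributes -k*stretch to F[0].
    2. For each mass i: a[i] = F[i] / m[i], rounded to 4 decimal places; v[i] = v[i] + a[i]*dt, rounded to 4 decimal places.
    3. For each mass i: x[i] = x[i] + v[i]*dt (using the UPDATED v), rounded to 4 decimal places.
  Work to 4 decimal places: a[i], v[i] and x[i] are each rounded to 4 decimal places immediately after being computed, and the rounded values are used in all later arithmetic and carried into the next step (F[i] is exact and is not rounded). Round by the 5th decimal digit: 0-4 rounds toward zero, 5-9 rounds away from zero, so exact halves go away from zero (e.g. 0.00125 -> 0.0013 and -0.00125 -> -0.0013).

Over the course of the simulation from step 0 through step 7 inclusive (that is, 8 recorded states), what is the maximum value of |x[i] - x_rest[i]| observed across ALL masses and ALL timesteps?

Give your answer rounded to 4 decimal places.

Answer: 2.3213

Derivation:
Step 0: x=[5.0000 14.0000] v=[0.0000 0.0000]
Step 1: x=[5.2500 13.9063] v=[1.0000 -0.3750]
Step 2: x=[5.7129 13.7295] v=[1.8516 -0.7071]
Step 3: x=[6.3198 13.4897] v=[2.4275 -0.9592]
Step 4: x=[6.9798 13.2133] v=[2.6400 -1.1055]
Step 5: x=[7.5932 12.9296] v=[2.4534 -1.1347]
Step 6: x=[8.0655 12.6667] v=[1.8892 -1.0518]
Step 7: x=[8.3213 12.4475] v=[1.0231 -0.8770]
Max displacement = 2.3213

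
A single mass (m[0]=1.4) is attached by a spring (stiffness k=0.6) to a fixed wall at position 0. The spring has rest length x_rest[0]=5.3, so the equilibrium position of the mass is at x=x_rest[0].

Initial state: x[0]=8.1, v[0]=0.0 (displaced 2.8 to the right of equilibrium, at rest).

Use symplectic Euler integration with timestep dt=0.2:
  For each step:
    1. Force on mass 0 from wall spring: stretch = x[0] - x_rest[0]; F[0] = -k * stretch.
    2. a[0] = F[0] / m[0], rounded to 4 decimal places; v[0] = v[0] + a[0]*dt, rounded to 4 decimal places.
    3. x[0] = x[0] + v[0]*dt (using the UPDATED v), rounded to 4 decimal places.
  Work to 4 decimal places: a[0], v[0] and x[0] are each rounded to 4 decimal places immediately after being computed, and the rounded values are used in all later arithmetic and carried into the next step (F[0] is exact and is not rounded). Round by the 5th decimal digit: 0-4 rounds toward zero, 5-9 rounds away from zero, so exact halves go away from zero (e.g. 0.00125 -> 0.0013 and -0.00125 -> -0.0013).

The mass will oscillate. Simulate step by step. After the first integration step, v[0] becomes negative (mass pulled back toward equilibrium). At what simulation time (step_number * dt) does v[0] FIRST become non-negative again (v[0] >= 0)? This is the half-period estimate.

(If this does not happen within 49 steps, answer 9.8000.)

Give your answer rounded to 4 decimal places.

Answer: 4.8000

Derivation:
Step 0: x=[8.1000] v=[0.0000]
Step 1: x=[8.0520] v=[-0.2400]
Step 2: x=[7.9568] v=[-0.4759]
Step 3: x=[7.8161] v=[-0.7036]
Step 4: x=[7.6322] v=[-0.9193]
Step 5: x=[7.4084] v=[-1.1192]
Step 6: x=[7.1484] v=[-1.2999]
Step 7: x=[6.8567] v=[-1.4583]
Step 8: x=[6.5384] v=[-1.5917]
Step 9: x=[6.1988] v=[-1.6978]
Step 10: x=[5.8438] v=[-1.7748]
Step 11: x=[5.4795] v=[-1.8214]
Step 12: x=[5.1121] v=[-1.8368]
Step 13: x=[4.7480] v=[-1.8207]
Step 14: x=[4.3933] v=[-1.7734]
Step 15: x=[4.0542] v=[-1.6957]
Step 16: x=[3.7364] v=[-1.5889]
Step 17: x=[3.4454] v=[-1.4549]
Step 18: x=[3.1862] v=[-1.2959]
Step 19: x=[2.9633] v=[-1.1147]
Step 20: x=[2.7804] v=[-0.9144]
Step 21: x=[2.6407] v=[-0.6984]
Step 22: x=[2.5466] v=[-0.4705]
Step 23: x=[2.4997] v=[-0.2345]
Step 24: x=[2.5008] v=[0.0055]
First v>=0 after going negative at step 24, time=4.8000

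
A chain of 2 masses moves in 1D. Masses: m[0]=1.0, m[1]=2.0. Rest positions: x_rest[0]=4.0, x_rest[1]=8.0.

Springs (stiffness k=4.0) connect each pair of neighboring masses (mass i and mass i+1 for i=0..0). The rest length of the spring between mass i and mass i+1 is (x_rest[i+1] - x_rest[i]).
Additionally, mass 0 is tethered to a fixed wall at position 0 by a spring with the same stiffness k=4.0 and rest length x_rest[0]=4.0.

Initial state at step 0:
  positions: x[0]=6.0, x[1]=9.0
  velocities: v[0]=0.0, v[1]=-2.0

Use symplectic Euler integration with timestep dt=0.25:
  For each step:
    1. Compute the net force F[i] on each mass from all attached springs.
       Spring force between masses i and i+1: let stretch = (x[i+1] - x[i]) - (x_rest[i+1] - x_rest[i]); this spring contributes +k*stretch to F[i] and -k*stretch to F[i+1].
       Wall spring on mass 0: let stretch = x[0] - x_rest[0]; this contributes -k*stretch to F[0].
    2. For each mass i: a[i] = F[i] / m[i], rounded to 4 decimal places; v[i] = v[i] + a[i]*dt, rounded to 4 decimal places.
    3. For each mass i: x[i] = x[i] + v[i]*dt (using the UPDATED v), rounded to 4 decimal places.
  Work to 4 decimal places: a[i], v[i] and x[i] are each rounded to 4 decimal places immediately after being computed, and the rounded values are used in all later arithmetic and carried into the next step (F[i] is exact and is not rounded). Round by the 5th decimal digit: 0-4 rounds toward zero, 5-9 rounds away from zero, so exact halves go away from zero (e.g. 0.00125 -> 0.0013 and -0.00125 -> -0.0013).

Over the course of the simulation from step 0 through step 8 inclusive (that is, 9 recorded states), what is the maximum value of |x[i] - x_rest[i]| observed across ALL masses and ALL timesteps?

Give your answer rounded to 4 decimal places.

Answer: 2.6811

Derivation:
Step 0: x=[6.0000 9.0000] v=[0.0000 -2.0000]
Step 1: x=[5.2500 8.6250] v=[-3.0000 -1.5000]
Step 2: x=[4.0313 8.3281] v=[-4.8750 -1.1875]
Step 3: x=[2.8789 7.9941] v=[-4.6095 -1.3359]
Step 4: x=[2.2856 7.5207] v=[-2.3732 -1.8935]
Step 5: x=[2.4297 6.8929] v=[0.5763 -2.5111]
Step 6: x=[3.0822 6.2072] v=[2.6098 -2.7427]
Step 7: x=[3.7454 5.6309] v=[2.6526 -2.3052]
Step 8: x=[3.9436 5.3189] v=[0.7927 -1.2480]
Max displacement = 2.6811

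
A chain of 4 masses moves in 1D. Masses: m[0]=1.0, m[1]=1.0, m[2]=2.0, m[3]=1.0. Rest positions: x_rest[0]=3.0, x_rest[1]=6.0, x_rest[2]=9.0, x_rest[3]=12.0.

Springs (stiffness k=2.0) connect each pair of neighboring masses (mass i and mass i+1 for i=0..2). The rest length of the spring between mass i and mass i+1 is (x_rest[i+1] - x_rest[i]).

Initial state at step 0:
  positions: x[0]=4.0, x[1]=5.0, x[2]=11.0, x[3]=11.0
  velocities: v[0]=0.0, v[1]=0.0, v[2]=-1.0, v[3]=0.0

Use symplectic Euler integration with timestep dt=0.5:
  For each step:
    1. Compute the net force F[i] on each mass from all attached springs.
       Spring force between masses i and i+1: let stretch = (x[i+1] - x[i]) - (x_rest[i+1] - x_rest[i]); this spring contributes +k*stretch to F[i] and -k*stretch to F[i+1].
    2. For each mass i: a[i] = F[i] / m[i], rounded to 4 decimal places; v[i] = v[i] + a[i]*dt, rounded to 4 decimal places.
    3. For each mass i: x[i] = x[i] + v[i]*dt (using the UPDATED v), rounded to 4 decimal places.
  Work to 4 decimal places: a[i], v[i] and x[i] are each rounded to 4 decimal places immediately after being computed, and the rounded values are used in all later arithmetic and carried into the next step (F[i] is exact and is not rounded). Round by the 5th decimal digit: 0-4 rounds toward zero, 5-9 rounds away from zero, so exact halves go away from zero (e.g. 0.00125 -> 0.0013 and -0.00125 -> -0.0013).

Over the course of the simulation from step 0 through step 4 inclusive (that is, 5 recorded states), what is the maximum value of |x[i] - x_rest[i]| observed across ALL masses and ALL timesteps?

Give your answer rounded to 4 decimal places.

Answer: 2.5312

Derivation:
Step 0: x=[4.0000 5.0000 11.0000 11.0000] v=[0.0000 0.0000 -1.0000 0.0000]
Step 1: x=[3.0000 7.5000 9.0000 12.5000] v=[-2.0000 5.0000 -4.0000 3.0000]
Step 2: x=[2.7500 8.5000 7.5000 13.7500] v=[-0.5000 2.0000 -3.0000 2.5000]
Step 3: x=[3.8750 6.1250 7.8125 13.3750] v=[2.2500 -4.7500 0.6250 -0.7500]
Step 4: x=[4.6250 3.4688 9.0938 11.7188] v=[1.5000 -5.3125 2.5625 -3.3125]
Max displacement = 2.5312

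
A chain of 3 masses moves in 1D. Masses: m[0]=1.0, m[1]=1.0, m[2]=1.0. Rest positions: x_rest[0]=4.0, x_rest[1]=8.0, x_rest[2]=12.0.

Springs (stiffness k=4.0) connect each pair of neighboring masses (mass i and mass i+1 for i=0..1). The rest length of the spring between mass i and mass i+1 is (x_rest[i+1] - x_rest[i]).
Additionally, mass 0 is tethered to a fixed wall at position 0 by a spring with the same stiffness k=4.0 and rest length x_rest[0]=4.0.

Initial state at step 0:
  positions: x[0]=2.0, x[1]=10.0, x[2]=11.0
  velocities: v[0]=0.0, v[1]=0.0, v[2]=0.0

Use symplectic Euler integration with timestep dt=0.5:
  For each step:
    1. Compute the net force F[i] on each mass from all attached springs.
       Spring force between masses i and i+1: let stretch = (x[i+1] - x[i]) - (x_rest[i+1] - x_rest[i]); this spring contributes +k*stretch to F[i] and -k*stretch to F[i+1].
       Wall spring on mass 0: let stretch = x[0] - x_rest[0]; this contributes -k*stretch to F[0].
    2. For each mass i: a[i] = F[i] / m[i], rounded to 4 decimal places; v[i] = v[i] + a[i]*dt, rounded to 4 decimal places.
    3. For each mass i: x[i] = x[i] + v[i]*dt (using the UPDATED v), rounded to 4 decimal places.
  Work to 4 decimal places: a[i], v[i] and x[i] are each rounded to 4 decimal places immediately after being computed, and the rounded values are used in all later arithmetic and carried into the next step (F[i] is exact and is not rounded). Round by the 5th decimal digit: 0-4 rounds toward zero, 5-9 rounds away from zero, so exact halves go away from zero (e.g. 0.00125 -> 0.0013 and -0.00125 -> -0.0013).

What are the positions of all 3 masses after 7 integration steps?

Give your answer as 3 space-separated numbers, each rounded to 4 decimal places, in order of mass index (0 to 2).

Step 0: x=[2.0000 10.0000 11.0000] v=[0.0000 0.0000 0.0000]
Step 1: x=[8.0000 3.0000 14.0000] v=[12.0000 -14.0000 6.0000]
Step 2: x=[1.0000 12.0000 10.0000] v=[-14.0000 18.0000 -8.0000]
Step 3: x=[4.0000 8.0000 12.0000] v=[6.0000 -8.0000 4.0000]
Step 4: x=[7.0000 4.0000 14.0000] v=[6.0000 -8.0000 4.0000]
Step 5: x=[0.0000 13.0000 10.0000] v=[-14.0000 18.0000 -8.0000]
Step 6: x=[6.0000 6.0000 13.0000] v=[12.0000 -14.0000 6.0000]
Step 7: x=[6.0000 6.0000 13.0000] v=[0.0000 0.0000 0.0000]

Answer: 6.0000 6.0000 13.0000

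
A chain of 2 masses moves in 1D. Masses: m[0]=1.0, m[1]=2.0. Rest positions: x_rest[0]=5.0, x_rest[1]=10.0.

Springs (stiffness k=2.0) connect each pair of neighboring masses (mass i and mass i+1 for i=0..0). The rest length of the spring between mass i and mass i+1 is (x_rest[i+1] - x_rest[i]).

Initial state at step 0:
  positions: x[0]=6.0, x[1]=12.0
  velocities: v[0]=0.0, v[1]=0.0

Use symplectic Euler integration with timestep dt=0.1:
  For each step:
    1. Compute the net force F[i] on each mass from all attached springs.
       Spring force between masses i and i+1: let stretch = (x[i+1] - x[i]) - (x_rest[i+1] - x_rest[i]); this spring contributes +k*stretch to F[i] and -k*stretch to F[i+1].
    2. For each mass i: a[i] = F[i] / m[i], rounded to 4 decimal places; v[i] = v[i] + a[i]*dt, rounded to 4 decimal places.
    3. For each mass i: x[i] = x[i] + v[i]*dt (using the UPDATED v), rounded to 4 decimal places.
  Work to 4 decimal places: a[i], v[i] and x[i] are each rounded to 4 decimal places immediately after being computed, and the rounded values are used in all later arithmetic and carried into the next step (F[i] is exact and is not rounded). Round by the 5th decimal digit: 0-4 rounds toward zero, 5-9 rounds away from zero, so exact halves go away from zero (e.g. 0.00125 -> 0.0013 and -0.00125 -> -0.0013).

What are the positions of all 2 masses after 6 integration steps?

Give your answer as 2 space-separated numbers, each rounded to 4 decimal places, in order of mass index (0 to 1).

Step 0: x=[6.0000 12.0000] v=[0.0000 0.0000]
Step 1: x=[6.0200 11.9900] v=[0.2000 -0.1000]
Step 2: x=[6.0594 11.9703] v=[0.3940 -0.1970]
Step 3: x=[6.1170 11.9415] v=[0.5762 -0.2881]
Step 4: x=[6.1911 11.9044] v=[0.7411 -0.3706]
Step 5: x=[6.2795 11.8602] v=[0.8838 -0.4419]
Step 6: x=[6.3795 11.8102] v=[0.9999 -0.5000]

Answer: 6.3795 11.8102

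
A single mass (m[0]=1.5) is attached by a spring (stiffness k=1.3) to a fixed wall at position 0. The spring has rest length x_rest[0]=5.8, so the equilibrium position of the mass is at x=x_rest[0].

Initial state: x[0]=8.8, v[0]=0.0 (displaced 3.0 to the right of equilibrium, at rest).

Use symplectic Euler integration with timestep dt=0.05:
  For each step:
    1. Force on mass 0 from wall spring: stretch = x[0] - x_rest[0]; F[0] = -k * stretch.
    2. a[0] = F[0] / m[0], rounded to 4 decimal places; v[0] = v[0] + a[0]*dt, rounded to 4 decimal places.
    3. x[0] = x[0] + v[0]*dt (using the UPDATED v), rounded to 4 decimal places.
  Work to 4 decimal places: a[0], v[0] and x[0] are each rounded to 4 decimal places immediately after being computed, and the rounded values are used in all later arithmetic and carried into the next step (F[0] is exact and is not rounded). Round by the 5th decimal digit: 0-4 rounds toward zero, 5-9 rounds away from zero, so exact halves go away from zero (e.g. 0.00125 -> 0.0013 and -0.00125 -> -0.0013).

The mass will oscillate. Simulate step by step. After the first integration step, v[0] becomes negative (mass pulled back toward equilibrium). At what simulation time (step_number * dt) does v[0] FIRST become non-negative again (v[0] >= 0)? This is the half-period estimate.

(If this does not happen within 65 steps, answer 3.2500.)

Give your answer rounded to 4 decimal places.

Step 0: x=[8.8000] v=[0.0000]
Step 1: x=[8.7935] v=[-0.1300]
Step 2: x=[8.7805] v=[-0.2597]
Step 3: x=[8.7611] v=[-0.3889]
Step 4: x=[8.7352] v=[-0.5172]
Step 5: x=[8.7030] v=[-0.6444]
Step 6: x=[8.6645] v=[-0.7702]
Step 7: x=[8.6198] v=[-0.8943]
Step 8: x=[8.5690] v=[-1.0165]
Step 9: x=[8.5122] v=[-1.1365]
Step 10: x=[8.4495] v=[-1.2540]
Step 11: x=[8.3811] v=[-1.3688]
Step 12: x=[8.3071] v=[-1.4807]
Step 13: x=[8.2276] v=[-1.5893]
Step 14: x=[8.1429] v=[-1.6945]
Step 15: x=[8.0531] v=[-1.7960]
Step 16: x=[7.9584] v=[-1.8936]
Step 17: x=[7.8590] v=[-1.9871]
Step 18: x=[7.7552] v=[-2.0763]
Step 19: x=[7.6472] v=[-2.1610]
Step 20: x=[7.5352] v=[-2.2410]
Step 21: x=[7.4194] v=[-2.3162]
Step 22: x=[7.3001] v=[-2.3864]
Step 23: x=[7.1775] v=[-2.4514]
Step 24: x=[7.0519] v=[-2.5111]
Step 25: x=[6.9236] v=[-2.5654]
Step 26: x=[6.7929] v=[-2.6141]
Step 27: x=[6.6600] v=[-2.6571]
Step 28: x=[6.5253] v=[-2.6944]
Step 29: x=[6.3890] v=[-2.7258]
Step 30: x=[6.2514] v=[-2.7513]
Step 31: x=[6.1129] v=[-2.7709]
Step 32: x=[5.9737] v=[-2.7845]
Step 33: x=[5.8341] v=[-2.7920]
Step 34: x=[5.6944] v=[-2.7935]
Step 35: x=[5.5550] v=[-2.7889]
Step 36: x=[5.4161] v=[-2.7783]
Step 37: x=[5.2780] v=[-2.7617]
Step 38: x=[5.1410] v=[-2.7391]
Step 39: x=[5.0055] v=[-2.7105]
Step 40: x=[4.8717] v=[-2.6761]
Step 41: x=[4.7399] v=[-2.6359]
Step 42: x=[4.6104] v=[-2.5900]
Step 43: x=[4.4835] v=[-2.5385]
Step 44: x=[4.3594] v=[-2.4815]
Step 45: x=[4.2384] v=[-2.4191]
Step 46: x=[4.1208] v=[-2.3514]
Step 47: x=[4.0069] v=[-2.2786]
Step 48: x=[3.8969] v=[-2.2009]
Step 49: x=[3.7910] v=[-2.1184]
Step 50: x=[3.6894] v=[-2.0313]
Step 51: x=[3.5924] v=[-1.9398]
Step 52: x=[3.5002] v=[-1.8441]
Step 53: x=[3.4130] v=[-1.7444]
Step 54: x=[3.3310] v=[-1.6410]
Step 55: x=[3.2543] v=[-1.5340]
Step 56: x=[3.1831] v=[-1.4237]
Step 57: x=[3.1176] v=[-1.3103]
Step 58: x=[3.0579] v=[-1.1941]
Step 59: x=[3.0041] v=[-1.0753]
Step 60: x=[2.9564] v=[-0.9541]
Step 61: x=[2.9149] v=[-0.8309]
Step 62: x=[2.8796] v=[-0.7059]
Step 63: x=[2.8506] v=[-0.5794]
Step 64: x=[2.8280] v=[-0.4516]
Step 65: x=[2.8119] v=[-0.3228]
v[0] did not become non-negative within 65 steps; using fallback time=3.2500

Answer: 3.2500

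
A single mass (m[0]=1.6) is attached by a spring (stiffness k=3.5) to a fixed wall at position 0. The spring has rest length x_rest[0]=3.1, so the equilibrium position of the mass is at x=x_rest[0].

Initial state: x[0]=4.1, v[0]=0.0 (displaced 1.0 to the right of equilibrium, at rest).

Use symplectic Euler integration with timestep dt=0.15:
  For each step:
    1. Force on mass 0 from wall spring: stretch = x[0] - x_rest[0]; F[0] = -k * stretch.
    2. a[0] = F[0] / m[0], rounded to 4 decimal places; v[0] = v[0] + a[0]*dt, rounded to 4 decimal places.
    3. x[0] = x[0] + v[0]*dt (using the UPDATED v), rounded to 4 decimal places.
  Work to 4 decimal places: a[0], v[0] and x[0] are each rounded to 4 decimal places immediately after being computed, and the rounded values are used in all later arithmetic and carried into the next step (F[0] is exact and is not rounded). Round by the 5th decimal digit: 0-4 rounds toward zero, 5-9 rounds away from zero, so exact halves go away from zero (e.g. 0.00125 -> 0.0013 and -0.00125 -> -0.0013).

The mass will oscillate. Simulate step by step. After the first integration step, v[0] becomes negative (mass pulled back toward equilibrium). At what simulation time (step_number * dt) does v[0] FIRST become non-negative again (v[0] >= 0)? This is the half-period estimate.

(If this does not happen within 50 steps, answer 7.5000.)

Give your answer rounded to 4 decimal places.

Step 0: x=[4.1000] v=[0.0000]
Step 1: x=[4.0508] v=[-0.3281]
Step 2: x=[3.9548] v=[-0.6401]
Step 3: x=[3.8167] v=[-0.9206]
Step 4: x=[3.6433] v=[-1.1558]
Step 5: x=[3.4432] v=[-1.3341]
Step 6: x=[3.2262] v=[-1.4467]
Step 7: x=[3.0030] v=[-1.4881]
Step 8: x=[2.7846] v=[-1.4563]
Step 9: x=[2.5817] v=[-1.3528]
Step 10: x=[2.4043] v=[-1.1827]
Step 11: x=[2.2611] v=[-0.9544]
Step 12: x=[2.1592] v=[-0.6791]
Step 13: x=[2.1036] v=[-0.3704]
Step 14: x=[2.0971] v=[-0.0435]
Step 15: x=[2.1399] v=[0.2856]
First v>=0 after going negative at step 15, time=2.2500

Answer: 2.2500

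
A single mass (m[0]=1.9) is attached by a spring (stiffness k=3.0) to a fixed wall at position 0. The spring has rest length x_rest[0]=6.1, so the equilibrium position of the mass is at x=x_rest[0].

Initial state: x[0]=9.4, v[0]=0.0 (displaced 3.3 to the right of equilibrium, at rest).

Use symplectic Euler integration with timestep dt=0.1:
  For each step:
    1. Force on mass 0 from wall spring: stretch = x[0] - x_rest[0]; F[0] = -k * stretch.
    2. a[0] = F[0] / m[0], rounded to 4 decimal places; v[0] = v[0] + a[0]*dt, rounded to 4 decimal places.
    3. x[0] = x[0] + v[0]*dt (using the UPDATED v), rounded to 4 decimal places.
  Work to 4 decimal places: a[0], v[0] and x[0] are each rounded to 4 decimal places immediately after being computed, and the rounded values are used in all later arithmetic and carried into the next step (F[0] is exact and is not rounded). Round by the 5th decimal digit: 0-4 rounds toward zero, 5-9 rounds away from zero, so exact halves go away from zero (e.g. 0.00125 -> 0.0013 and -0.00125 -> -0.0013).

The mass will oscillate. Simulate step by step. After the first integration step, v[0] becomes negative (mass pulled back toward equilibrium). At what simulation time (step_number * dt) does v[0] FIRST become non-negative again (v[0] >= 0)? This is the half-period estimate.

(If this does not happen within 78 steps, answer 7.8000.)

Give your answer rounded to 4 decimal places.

Step 0: x=[9.4000] v=[0.0000]
Step 1: x=[9.3479] v=[-0.5211]
Step 2: x=[9.2445] v=[-1.0339]
Step 3: x=[9.0915] v=[-1.5304]
Step 4: x=[8.8912] v=[-2.0027]
Step 5: x=[8.6469] v=[-2.4434]
Step 6: x=[8.3624] v=[-2.8455]
Step 7: x=[8.0421] v=[-3.2027]
Step 8: x=[7.6912] v=[-3.5094]
Step 9: x=[7.3151] v=[-3.7606]
Step 10: x=[6.9199] v=[-3.9525]
Step 11: x=[6.5117] v=[-4.0820]
Step 12: x=[6.0970] v=[-4.1470]
Step 13: x=[5.6824] v=[-4.1465]
Step 14: x=[5.2743] v=[-4.0806]
Step 15: x=[4.8793] v=[-3.9502]
Step 16: x=[4.5036] v=[-3.7575]
Step 17: x=[4.1531] v=[-3.5054]
Step 18: x=[3.8333] v=[-3.1980]
Step 19: x=[3.5493] v=[-2.8401]
Step 20: x=[3.3056] v=[-2.4374]
Step 21: x=[3.1060] v=[-1.9962]
Step 22: x=[2.9537] v=[-1.5235]
Step 23: x=[2.8510] v=[-1.0267]
Step 24: x=[2.7996] v=[-0.5137]
Step 25: x=[2.8003] v=[0.0074]
First v>=0 after going negative at step 25, time=2.5000

Answer: 2.5000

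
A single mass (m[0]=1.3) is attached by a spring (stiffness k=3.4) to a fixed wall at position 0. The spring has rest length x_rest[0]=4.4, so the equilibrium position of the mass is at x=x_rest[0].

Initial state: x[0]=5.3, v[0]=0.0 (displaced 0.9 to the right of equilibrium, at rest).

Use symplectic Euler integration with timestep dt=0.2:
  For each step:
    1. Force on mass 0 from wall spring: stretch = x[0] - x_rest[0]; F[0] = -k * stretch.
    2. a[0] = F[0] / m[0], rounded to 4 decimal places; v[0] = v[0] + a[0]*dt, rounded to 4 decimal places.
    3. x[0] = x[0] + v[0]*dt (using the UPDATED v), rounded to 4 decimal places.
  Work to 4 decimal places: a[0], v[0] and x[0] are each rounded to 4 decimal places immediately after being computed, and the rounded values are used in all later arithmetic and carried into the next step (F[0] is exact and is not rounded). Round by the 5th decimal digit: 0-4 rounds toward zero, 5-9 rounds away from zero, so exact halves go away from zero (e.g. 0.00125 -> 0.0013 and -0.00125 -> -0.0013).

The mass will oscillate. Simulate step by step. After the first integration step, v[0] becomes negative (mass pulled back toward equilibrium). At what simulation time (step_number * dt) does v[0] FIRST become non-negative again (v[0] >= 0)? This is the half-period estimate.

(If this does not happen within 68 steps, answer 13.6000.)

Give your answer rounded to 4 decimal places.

Answer: 2.0000

Derivation:
Step 0: x=[5.3000] v=[0.0000]
Step 1: x=[5.2058] v=[-0.4708]
Step 2: x=[5.0273] v=[-0.8923]
Step 3: x=[4.7832] v=[-1.2204]
Step 4: x=[4.4990] v=[-1.4208]
Step 5: x=[4.2045] v=[-1.4726]
Step 6: x=[3.9304] v=[-1.3703]
Step 7: x=[3.7055] v=[-1.1247]
Step 8: x=[3.5532] v=[-0.7614]
Step 9: x=[3.4895] v=[-0.3185]
Step 10: x=[3.5211] v=[0.1578]
First v>=0 after going negative at step 10, time=2.0000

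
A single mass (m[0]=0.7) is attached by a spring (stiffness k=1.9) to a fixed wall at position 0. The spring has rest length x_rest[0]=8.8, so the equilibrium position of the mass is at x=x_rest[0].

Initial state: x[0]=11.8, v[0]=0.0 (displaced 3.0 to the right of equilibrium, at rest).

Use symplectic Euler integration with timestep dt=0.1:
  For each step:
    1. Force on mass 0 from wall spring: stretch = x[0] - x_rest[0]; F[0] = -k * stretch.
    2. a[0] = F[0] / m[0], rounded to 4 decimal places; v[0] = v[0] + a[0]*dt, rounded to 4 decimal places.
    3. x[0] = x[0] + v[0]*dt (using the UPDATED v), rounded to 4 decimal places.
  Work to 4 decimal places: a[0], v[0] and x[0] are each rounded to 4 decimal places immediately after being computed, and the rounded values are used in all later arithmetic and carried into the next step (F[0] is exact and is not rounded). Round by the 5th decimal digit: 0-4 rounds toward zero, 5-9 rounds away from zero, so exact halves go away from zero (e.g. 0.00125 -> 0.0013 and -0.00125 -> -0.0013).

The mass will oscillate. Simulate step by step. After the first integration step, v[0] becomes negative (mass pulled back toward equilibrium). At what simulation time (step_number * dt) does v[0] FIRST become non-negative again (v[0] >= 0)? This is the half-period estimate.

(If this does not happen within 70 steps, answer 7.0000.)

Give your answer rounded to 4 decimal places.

Answer: 2.0000

Derivation:
Step 0: x=[11.8000] v=[0.0000]
Step 1: x=[11.7186] v=[-0.8143]
Step 2: x=[11.5580] v=[-1.6065]
Step 3: x=[11.3225] v=[-2.3551]
Step 4: x=[11.0185] v=[-3.0398]
Step 5: x=[10.6543] v=[-3.6420]
Step 6: x=[10.2398] v=[-4.1453]
Step 7: x=[9.7862] v=[-4.5361]
Step 8: x=[9.3058] v=[-4.8038]
Step 9: x=[8.8117] v=[-4.9411]
Step 10: x=[8.3173] v=[-4.9443]
Step 11: x=[7.8360] v=[-4.8133]
Step 12: x=[7.3808] v=[-4.5516]
Step 13: x=[6.9642] v=[-4.1664]
Step 14: x=[6.5974] v=[-3.6681]
Step 15: x=[6.2904] v=[-3.0703]
Step 16: x=[6.0515] v=[-2.3891]
Step 17: x=[5.8872] v=[-1.6431]
Step 18: x=[5.8020] v=[-0.8525]
Step 19: x=[5.7981] v=[-0.0388]
Step 20: x=[5.8757] v=[0.7760]
First v>=0 after going negative at step 20, time=2.0000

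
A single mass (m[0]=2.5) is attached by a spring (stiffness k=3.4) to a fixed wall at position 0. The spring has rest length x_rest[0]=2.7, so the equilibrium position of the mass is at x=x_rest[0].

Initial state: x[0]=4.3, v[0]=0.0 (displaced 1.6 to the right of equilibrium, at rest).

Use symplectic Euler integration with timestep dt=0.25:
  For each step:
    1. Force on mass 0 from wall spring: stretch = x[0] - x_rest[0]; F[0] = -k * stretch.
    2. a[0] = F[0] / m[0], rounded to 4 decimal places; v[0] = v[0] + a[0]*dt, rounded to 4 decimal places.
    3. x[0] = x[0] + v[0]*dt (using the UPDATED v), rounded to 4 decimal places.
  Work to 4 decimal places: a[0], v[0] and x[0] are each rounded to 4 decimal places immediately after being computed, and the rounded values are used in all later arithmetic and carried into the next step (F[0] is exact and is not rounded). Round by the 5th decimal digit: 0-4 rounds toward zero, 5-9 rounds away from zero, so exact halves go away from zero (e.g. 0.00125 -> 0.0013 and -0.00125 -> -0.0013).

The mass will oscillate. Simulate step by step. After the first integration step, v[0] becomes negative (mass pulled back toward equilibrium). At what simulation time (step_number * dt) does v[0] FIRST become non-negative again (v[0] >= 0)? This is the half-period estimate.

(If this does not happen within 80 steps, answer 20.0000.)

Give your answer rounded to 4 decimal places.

Answer: 2.7500

Derivation:
Step 0: x=[4.3000] v=[0.0000]
Step 1: x=[4.1640] v=[-0.5440]
Step 2: x=[3.9036] v=[-1.0418]
Step 3: x=[3.5409] v=[-1.4510]
Step 4: x=[3.1067] v=[-1.7369]
Step 5: x=[2.6379] v=[-1.8752]
Step 6: x=[2.1744] v=[-1.8541]
Step 7: x=[1.7556] v=[-1.6754]
Step 8: x=[1.4170] v=[-1.3543]
Step 9: x=[1.1875] v=[-0.9181]
Step 10: x=[1.0865] v=[-0.4039]
Step 11: x=[1.1227] v=[0.1447]
First v>=0 after going negative at step 11, time=2.7500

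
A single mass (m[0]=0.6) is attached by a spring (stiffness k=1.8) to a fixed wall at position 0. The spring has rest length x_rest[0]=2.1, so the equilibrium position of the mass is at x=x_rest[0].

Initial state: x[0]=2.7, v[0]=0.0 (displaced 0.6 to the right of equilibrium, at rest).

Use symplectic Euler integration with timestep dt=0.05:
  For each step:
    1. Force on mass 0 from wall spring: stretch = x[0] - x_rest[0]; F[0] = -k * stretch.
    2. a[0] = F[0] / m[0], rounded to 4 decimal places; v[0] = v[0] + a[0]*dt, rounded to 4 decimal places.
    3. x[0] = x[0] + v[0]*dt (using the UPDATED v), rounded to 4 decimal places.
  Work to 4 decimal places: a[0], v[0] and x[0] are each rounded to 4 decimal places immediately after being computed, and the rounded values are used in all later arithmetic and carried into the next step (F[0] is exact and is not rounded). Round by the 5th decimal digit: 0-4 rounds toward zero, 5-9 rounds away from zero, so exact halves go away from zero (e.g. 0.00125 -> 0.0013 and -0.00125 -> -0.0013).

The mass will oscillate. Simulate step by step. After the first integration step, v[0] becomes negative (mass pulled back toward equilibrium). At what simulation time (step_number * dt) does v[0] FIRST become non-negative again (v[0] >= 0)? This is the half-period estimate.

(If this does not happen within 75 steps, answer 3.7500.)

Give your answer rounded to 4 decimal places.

Step 0: x=[2.7000] v=[0.0000]
Step 1: x=[2.6955] v=[-0.0900]
Step 2: x=[2.6865] v=[-0.1793]
Step 3: x=[2.6731] v=[-0.2673]
Step 4: x=[2.6554] v=[-0.3533]
Step 5: x=[2.6336] v=[-0.4366]
Step 6: x=[2.6078] v=[-0.5166]
Step 7: x=[2.5782] v=[-0.5928]
Step 8: x=[2.5450] v=[-0.6645]
Step 9: x=[2.5084] v=[-0.7313]
Step 10: x=[2.4688] v=[-0.7926]
Step 11: x=[2.4264] v=[-0.8479]
Step 12: x=[2.3816] v=[-0.8969]
Step 13: x=[2.3346] v=[-0.9391]
Step 14: x=[2.2859] v=[-0.9743]
Step 15: x=[2.2358] v=[-1.0022]
Step 16: x=[2.1847] v=[-1.0226]
Step 17: x=[2.1329] v=[-1.0353]
Step 18: x=[2.0809] v=[-1.0402]
Step 19: x=[2.0290] v=[-1.0373]
Step 20: x=[1.9777] v=[-1.0267]
Step 21: x=[1.9273] v=[-1.0084]
Step 22: x=[1.8782] v=[-0.9825]
Step 23: x=[1.8307] v=[-0.9492]
Step 24: x=[1.7853] v=[-0.9088]
Step 25: x=[1.7422] v=[-0.8616]
Step 26: x=[1.7018] v=[-0.8079]
Step 27: x=[1.6644] v=[-0.7482]
Step 28: x=[1.6303] v=[-0.6829]
Step 29: x=[1.5997] v=[-0.6124]
Step 30: x=[1.5728] v=[-0.5374]
Step 31: x=[1.5499] v=[-0.4583]
Step 32: x=[1.5311] v=[-0.3758]
Step 33: x=[1.5166] v=[-0.2905]
Step 34: x=[1.5065] v=[-0.2030]
Step 35: x=[1.5008] v=[-0.1140]
Step 36: x=[1.4996] v=[-0.0241]
Step 37: x=[1.5029] v=[0.0660]
First v>=0 after going negative at step 37, time=1.8500

Answer: 1.8500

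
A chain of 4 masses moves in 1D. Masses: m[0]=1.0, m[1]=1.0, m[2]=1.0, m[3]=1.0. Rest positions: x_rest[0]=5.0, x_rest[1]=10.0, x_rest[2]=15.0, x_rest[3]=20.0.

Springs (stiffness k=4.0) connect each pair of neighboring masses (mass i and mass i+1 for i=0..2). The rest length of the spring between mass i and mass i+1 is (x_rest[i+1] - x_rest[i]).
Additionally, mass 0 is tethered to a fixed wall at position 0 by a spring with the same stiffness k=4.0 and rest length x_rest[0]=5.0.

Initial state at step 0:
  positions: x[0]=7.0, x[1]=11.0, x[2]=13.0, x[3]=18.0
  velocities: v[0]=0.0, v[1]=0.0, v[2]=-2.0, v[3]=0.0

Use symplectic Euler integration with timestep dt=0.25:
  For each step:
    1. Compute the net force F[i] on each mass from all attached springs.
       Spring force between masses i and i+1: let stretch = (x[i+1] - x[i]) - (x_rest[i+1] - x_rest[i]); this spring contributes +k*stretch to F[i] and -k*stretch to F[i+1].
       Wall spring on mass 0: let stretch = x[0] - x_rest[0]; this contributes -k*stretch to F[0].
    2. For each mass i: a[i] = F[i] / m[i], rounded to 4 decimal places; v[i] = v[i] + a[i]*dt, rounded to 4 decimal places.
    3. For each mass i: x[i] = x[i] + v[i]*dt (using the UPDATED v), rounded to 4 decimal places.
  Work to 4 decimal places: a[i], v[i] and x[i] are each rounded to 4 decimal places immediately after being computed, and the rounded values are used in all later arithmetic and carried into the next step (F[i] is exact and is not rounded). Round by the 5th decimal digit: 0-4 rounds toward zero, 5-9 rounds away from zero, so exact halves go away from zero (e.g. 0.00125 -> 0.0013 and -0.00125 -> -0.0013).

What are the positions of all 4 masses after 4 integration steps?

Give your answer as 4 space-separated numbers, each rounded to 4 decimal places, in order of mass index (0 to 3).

Step 0: x=[7.0000 11.0000 13.0000 18.0000] v=[0.0000 0.0000 -2.0000 0.0000]
Step 1: x=[6.2500 10.5000 13.2500 18.0000] v=[-3.0000 -2.0000 1.0000 0.0000]
Step 2: x=[5.0000 9.6250 14.0000 18.0625] v=[-5.0000 -3.5000 3.0000 0.2500]
Step 3: x=[3.6563 8.6875 14.6719 18.3594] v=[-5.3750 -3.7500 2.6875 1.1875]
Step 4: x=[2.6563 7.9883 14.7696 18.9844] v=[-4.0001 -2.7968 0.3906 2.5000]

Answer: 2.6563 7.9883 14.7696 18.9844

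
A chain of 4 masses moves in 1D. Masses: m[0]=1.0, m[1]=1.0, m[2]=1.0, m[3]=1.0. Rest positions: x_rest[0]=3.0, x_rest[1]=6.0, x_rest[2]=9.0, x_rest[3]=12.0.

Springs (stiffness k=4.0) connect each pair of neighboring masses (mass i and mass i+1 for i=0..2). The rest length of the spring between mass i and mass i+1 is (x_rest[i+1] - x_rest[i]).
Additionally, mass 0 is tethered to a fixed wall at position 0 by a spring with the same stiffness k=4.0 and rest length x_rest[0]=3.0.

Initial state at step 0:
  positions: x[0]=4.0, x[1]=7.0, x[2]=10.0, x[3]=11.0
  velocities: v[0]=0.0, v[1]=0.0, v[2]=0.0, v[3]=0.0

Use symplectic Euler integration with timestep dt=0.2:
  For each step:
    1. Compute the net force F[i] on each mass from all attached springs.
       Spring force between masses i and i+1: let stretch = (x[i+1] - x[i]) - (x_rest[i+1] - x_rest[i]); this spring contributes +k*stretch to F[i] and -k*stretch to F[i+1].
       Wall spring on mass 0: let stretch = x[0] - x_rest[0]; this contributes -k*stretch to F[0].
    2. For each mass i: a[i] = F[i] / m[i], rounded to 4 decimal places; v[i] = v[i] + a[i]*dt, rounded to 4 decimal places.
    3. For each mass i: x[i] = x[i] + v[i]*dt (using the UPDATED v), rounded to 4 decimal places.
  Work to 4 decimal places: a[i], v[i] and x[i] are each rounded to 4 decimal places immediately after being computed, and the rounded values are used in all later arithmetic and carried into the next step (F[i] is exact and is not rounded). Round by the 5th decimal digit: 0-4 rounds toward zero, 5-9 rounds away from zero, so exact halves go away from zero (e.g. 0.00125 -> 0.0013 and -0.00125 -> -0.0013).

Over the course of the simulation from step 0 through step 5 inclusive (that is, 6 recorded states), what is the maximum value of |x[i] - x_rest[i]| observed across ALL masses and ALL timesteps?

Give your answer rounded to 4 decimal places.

Answer: 1.2015

Derivation:
Step 0: x=[4.0000 7.0000 10.0000 11.0000] v=[0.0000 0.0000 0.0000 0.0000]
Step 1: x=[3.8400 7.0000 9.6800 11.3200] v=[-0.8000 0.0000 -1.6000 1.6000]
Step 2: x=[3.5712 6.9232 9.1936 11.8576] v=[-1.3440 -0.3840 -2.4320 2.6880]
Step 3: x=[3.2673 6.6733 8.7702 12.4490] v=[-1.5194 -1.2493 -2.1171 2.9568]
Step 4: x=[2.9856 6.2140 8.5999 12.9318] v=[-1.4084 -2.2966 -0.8516 2.4138]
Step 5: x=[2.7428 5.6199 8.7409 13.2015] v=[-1.2142 -2.9706 0.7052 1.3483]
Max displacement = 1.2015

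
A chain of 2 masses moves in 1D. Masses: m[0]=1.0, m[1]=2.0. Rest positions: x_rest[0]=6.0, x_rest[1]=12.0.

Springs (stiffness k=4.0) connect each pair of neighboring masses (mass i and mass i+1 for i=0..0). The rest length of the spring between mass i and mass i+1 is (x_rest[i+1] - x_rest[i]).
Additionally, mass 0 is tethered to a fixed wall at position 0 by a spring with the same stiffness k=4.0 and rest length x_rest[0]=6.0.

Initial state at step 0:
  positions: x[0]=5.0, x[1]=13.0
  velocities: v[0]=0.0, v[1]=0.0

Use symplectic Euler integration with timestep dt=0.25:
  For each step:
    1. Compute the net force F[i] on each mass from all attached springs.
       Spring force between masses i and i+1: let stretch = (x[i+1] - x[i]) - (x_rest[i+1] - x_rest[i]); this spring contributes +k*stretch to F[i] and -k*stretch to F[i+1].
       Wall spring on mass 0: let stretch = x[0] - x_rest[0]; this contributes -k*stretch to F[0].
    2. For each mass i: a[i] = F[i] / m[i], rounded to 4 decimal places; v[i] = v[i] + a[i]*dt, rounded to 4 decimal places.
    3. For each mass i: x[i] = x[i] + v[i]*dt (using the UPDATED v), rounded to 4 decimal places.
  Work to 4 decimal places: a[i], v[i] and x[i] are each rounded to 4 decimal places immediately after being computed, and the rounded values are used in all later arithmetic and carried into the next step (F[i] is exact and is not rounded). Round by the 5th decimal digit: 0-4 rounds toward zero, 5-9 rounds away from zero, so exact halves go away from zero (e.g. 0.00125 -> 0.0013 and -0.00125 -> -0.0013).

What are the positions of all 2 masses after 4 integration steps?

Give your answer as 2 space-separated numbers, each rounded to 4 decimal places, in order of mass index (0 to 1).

Answer: 7.5449 11.9229

Derivation:
Step 0: x=[5.0000 13.0000] v=[0.0000 0.0000]
Step 1: x=[5.7500 12.7500] v=[3.0000 -1.0000]
Step 2: x=[6.8125 12.3750] v=[4.2500 -1.5000]
Step 3: x=[7.5625 12.0547] v=[3.0000 -1.2813]
Step 4: x=[7.5449 11.9229] v=[-0.0703 -0.5274]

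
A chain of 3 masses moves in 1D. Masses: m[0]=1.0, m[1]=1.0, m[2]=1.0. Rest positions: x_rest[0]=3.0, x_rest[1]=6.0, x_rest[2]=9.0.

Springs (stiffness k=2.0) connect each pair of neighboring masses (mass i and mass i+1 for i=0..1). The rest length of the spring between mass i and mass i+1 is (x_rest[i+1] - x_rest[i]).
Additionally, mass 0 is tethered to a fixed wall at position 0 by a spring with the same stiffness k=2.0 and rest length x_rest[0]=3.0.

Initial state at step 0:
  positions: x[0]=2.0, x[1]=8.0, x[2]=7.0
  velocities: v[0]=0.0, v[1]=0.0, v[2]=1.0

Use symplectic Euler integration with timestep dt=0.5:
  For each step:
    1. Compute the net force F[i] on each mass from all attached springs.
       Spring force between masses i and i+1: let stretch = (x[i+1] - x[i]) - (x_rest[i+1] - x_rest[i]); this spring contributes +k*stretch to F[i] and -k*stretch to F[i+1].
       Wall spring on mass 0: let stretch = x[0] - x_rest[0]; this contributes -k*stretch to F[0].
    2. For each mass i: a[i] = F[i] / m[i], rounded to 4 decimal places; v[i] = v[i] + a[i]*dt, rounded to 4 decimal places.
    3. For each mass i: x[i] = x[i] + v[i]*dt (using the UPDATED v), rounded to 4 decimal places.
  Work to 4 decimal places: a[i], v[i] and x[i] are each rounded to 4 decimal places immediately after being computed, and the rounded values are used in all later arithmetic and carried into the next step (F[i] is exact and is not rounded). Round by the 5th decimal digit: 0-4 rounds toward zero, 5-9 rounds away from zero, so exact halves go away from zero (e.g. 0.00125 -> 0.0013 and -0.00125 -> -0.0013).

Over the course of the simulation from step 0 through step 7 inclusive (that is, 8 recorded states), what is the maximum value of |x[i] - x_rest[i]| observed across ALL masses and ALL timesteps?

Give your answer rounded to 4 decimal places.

Step 0: x=[2.0000 8.0000 7.0000] v=[0.0000 0.0000 1.0000]
Step 1: x=[4.0000 4.5000 9.5000] v=[4.0000 -7.0000 5.0000]
Step 2: x=[4.2500 3.2500 11.0000] v=[0.5000 -2.5000 3.0000]
Step 3: x=[1.8750 6.3750 10.1250] v=[-4.7500 6.2500 -1.7500]
Step 4: x=[0.8125 9.1250 8.8750] v=[-2.1250 5.5000 -2.5000]
Step 5: x=[3.5000 7.5938 9.2500] v=[5.3750 -3.0625 0.7500]
Step 6: x=[6.4844 4.8438 10.2969] v=[5.9688 -5.5001 2.0938]
Step 7: x=[5.4063 5.6406 10.1173] v=[-2.1562 1.5936 -0.3593]
Max displacement = 3.4844

Answer: 3.4844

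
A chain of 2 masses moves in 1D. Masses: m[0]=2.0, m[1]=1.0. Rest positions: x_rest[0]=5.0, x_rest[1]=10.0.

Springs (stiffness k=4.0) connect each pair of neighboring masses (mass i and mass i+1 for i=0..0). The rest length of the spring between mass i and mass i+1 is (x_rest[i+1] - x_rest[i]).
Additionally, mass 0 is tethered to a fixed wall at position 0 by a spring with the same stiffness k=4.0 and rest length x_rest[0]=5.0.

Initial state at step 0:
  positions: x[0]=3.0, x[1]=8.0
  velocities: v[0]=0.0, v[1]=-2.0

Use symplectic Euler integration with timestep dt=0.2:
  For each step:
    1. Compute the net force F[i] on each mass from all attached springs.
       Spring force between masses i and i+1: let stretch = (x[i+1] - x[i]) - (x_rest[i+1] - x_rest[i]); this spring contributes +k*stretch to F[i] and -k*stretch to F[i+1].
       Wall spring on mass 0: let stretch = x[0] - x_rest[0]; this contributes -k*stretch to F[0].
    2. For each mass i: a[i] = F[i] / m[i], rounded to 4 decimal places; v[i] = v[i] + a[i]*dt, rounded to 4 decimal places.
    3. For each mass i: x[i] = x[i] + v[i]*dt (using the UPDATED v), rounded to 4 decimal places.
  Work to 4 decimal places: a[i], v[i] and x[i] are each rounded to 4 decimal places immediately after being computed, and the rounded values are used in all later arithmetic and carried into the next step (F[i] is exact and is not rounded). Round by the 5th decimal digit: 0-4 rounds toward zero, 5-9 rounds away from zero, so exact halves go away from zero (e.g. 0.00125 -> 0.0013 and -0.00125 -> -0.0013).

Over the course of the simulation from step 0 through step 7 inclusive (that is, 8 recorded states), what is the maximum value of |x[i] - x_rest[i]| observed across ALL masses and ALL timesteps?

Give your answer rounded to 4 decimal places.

Answer: 2.8396

Derivation:
Step 0: x=[3.0000 8.0000] v=[0.0000 -2.0000]
Step 1: x=[3.1600 7.6000] v=[0.8000 -2.0000]
Step 2: x=[3.4224 7.2896] v=[1.3120 -1.5520]
Step 3: x=[3.7204 7.1604] v=[1.4899 -0.6458]
Step 4: x=[3.9959 7.2808] v=[1.3777 0.6022]
Step 5: x=[4.2146 7.6757] v=[1.0933 1.9743]
Step 6: x=[4.3730 8.3168] v=[0.7919 3.2054]
Step 7: x=[4.4970 9.1269] v=[0.6202 4.0504]
Max displacement = 2.8396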